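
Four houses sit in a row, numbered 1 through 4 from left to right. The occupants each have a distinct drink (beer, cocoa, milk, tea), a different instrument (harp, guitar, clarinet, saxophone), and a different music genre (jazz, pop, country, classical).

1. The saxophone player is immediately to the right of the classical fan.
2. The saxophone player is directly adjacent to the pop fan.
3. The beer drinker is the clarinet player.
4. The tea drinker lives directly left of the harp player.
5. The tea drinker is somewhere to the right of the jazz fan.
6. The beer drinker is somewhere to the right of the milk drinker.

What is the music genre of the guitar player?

House 1's instrument must be guitar (nothing else left).
The tea drinker is narrowed to house 2 or 3; consider each.
Placing it in house 2 leads to a contradiction, so it's in house 3.
The harp player is in house 4 (clue 4).
By clue 3, the beer drinker is in house 2.
The clarinet player is in house 2 (clue 3).
Clue 6: the milk drinker is in house 1.
The only drink still possible for house 4 is cocoa.
The only instrument still possible for house 3 is saxophone.
Clue 1: the classical fan is in house 2.
The only music genre still possible for house 3 is country.
House 4's music genre must be pop (nothing else left).
House 1's music genre must be jazz (nothing else left).
So: house 1 = milk/guitar/jazz, house 2 = beer/clarinet/classical, house 3 = tea/saxophone/country, house 4 = cocoa/harp/pop.

jazz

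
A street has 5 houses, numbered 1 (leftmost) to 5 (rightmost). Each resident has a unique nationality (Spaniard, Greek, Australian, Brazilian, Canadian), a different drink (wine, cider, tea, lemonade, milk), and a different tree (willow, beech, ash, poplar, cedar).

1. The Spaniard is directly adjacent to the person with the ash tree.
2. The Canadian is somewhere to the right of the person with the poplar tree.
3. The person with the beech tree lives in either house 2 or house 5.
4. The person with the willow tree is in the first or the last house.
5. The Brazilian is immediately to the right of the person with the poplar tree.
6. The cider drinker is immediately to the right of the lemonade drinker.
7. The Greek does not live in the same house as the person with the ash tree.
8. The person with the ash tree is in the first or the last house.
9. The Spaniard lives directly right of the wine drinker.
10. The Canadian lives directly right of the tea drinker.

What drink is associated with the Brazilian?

tea

The Spaniard is narrowed to house 2 or 4; consider each.
Placing it in house 4 leads to a contradiction, so it's in house 2.
From clue 1, the person with the ash tree must be in house 1.
Clue 9: the wine drinker is in house 1.
House 1 nationality: only Australian fits.
House 2's tree must be beech (nothing else left).
That leaves willow as the tree for house 5.
The only nationality still possible for house 3 is Greek.
The Brazilian is narrowed to house 4 or 5; consider each.
Placing it in house 5 leads to a contradiction, so it's in house 4.
Clue 5 places the person with the poplar tree in house 3.
House 5's nationality must be Canadian (nothing else left).
House 4 tree: only cedar fits.
The tea drinker is in house 4 (clue 10).
Clue 6 places the cider drinker in house 3.
The lemonade drinker is in house 2 (clue 6).
So house 5 gets milk for drink.
So: house 1 = Australian/wine/ash, house 2 = Spaniard/lemonade/beech, house 3 = Greek/cider/poplar, house 4 = Brazilian/tea/cedar, house 5 = Canadian/milk/willow.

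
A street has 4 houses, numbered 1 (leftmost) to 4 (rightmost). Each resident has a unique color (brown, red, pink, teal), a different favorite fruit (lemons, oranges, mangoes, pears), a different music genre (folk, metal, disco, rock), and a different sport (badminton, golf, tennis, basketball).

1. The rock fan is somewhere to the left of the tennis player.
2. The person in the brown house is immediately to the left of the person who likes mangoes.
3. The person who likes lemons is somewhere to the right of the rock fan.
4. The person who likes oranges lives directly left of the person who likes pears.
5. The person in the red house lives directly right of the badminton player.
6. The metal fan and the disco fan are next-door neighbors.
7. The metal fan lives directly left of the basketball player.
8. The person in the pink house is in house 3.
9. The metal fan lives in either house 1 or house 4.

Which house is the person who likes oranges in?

Clue 8 places the person in the pink house in house 3.
By clue 9, the metal fan is in house 1.
The only favorite fruit still possible for house 1 is oranges.
By clue 4, the person who likes pears is in house 2.
By clue 6, the disco fan is in house 2.
By clue 7, the basketball player is in house 2.
That leaves lemons as the favorite fruit for house 4.
House 3's music genre must be rock (nothing else left).
So house 4 gets folk for music genre.
Clue 1: the tennis player is in house 4.
Clue 2: the person in the brown house is in house 2.
So house 1 gets teal for color.
The only color still possible for house 4 is red.
That leaves mangoes as the favorite fruit for house 3.
Clue 5: the badminton player is in house 3.
The only sport still possible for house 1 is golf.
So: house 1 = teal/oranges/metal/golf, house 2 = brown/pears/disco/basketball, house 3 = pink/mangoes/rock/badminton, house 4 = red/lemons/folk/tennis.

1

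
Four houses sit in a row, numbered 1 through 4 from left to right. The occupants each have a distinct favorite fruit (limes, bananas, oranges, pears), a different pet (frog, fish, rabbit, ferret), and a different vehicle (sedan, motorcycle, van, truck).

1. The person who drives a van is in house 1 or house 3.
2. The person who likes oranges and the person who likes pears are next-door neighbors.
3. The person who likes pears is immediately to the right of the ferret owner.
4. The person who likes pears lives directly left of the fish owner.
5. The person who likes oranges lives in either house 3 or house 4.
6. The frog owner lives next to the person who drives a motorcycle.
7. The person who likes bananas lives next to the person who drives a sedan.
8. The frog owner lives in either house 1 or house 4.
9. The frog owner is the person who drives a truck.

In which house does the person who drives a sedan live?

The person who likes oranges is narrowed to house 3 or 4; consider each.
Placing it in house 4 leads to a contradiction, so it's in house 3.
From clue 2, the person who likes pears must be in house 2.
The ferret owner is in house 1 (clue 3).
From clue 4, the fish owner must be in house 3.
The only pet still possible for house 2 is rabbit.
That leaves frog as the pet for house 4.
The person who drives a motorcycle is in house 3 (clue 6).
Clue 9 places the person who drives a truck in house 4.
That leaves van as the vehicle for house 1.
So house 2 gets sedan for vehicle.
Clue 7 places the person who likes bananas in house 1.
House 4 favorite fruit: only limes fits.
So: house 1 = bananas/ferret/van, house 2 = pears/rabbit/sedan, house 3 = oranges/fish/motorcycle, house 4 = limes/frog/truck.

2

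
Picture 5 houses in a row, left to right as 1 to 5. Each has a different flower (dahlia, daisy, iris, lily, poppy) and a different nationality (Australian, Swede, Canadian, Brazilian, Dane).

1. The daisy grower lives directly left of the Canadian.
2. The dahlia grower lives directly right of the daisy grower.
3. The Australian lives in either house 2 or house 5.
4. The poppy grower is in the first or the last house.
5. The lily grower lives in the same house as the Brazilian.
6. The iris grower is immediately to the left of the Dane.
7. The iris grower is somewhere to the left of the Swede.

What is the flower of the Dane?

daisy

House 1 nationality: only Brazilian fits.
The lily grower is in house 1 (clue 5).
House 5's flower must be poppy (nothing else left).
That leaves Australian as the nationality for house 2.
The dahlia grower is narrowed to house 3 or 4; consider each.
Placing it in house 3 leads to a contradiction, so it's in house 4.
From clue 2, the daisy grower must be in house 3.
The only flower still possible for house 2 is iris.
Clue 1: the Canadian is in house 4.
Clue 6 places the Dane in house 3.
That leaves Swede as the nationality for house 5.
So: house 1 = lily/Brazilian, house 2 = iris/Australian, house 3 = daisy/Dane, house 4 = dahlia/Canadian, house 5 = poppy/Swede.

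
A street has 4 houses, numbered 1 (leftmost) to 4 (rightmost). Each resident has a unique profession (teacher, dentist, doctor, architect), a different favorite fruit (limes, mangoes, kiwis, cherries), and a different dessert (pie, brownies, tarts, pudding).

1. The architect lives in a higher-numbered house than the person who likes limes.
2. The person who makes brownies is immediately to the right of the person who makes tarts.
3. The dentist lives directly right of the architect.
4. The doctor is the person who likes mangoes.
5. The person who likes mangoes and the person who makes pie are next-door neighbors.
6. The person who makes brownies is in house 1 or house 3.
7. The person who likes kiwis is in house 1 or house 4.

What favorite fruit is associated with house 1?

Clue 6: the person who makes brownies is in house 3.
By clue 2, the person who makes tarts is in house 2.
House 1's profession must be teacher (nothing else left).
That leaves dentist as the profession for house 4.
From clue 3, the architect must be in house 3.
So house 2 gets doctor for profession.
The person who likes mangoes is in house 2 (clue 4).
Clue 5: the person who makes pie is in house 1.
The only favorite fruit still possible for house 3 is cherries.
That leaves kiwis as the favorite fruit for house 4.
House 4's dessert must be pudding (nothing else left).
House 1 favorite fruit: only limes fits.
So: house 1 = teacher/limes/pie, house 2 = doctor/mangoes/tarts, house 3 = architect/cherries/brownies, house 4 = dentist/kiwis/pudding.

limes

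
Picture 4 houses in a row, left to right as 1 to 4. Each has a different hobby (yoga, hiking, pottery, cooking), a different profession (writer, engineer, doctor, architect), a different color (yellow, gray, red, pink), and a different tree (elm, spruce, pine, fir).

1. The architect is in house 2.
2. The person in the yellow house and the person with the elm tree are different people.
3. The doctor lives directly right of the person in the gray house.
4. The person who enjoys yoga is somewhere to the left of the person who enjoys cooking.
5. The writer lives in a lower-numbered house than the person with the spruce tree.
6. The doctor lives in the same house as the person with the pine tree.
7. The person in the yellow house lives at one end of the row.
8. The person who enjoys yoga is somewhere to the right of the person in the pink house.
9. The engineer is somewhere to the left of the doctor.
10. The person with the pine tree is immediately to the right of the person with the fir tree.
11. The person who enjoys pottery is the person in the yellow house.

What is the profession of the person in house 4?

By clue 1, the architect is in house 2.
House 4's profession must be doctor (nothing else left).
From clue 3, the person in the gray house must be in house 3.
From clue 6, the person with the pine tree must be in house 4.
By clue 10, the person with the fir tree is in house 3.
So house 1 gets elm for tree.
House 2's tree must be spruce (nothing else left).
From clue 2, the person in the yellow house must be in house 4.
Clue 5 places the writer in house 1.
From clue 11, the person who enjoys pottery must be in house 4.
That leaves hiking as the hobby for house 1.
That leaves yoga as the hobby for house 2.
House 3 hobby: only cooking fits.
House 3's profession must be engineer (nothing else left).
Clue 8: the person in the pink house is in house 1.
The only color still possible for house 2 is red.
So: house 1 = hiking/writer/pink/elm, house 2 = yoga/architect/red/spruce, house 3 = cooking/engineer/gray/fir, house 4 = pottery/doctor/yellow/pine.

doctor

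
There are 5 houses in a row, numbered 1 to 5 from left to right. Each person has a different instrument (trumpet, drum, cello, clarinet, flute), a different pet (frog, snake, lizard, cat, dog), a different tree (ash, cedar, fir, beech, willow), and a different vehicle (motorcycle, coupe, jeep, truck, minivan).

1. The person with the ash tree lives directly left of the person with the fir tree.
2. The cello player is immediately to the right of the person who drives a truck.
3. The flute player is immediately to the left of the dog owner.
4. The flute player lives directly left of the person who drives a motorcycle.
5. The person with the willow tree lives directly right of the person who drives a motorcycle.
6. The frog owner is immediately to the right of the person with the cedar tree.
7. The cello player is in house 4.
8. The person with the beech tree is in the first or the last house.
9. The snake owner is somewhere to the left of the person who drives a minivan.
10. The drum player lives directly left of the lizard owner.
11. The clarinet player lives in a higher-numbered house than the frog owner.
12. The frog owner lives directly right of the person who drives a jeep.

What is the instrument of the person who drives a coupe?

drum

The cello player is in house 4 (clue 7).
From clue 2, the person who drives a truck must be in house 3.
The only pet still possible for house 5 is cat.
The only pet still possible for house 1 is snake.
The clarinet player is narrowed to house 3 or 5; consider each.
Placing it in house 3 leads to a contradiction, so it's in house 5.
The flute player is narrowed to house 1 or 3; consider each.
Placing it in house 1 leads to a contradiction, so it's in house 3.
Clue 3: the dog owner is in house 4.
From clue 4, the person who drives a motorcycle must be in house 4.
The person with the willow tree is in house 5 (clue 5).
House 1's tree must be beech (nothing else left).
So house 4 gets fir for tree.
From clue 1, the person with the ash tree must be in house 3.
From clue 6, the frog owner must be in house 3.
The person who drives a jeep is in house 2 (clue 12).
So house 2 gets lizard for pet.
House 2 tree: only cedar fits.
The only vehicle still possible for house 1 is coupe.
House 5's vehicle must be minivan (nothing else left).
Clue 10 places the drum player in house 1.
So house 2 gets trumpet for instrument.
So: house 1 = drum/snake/beech/coupe, house 2 = trumpet/lizard/cedar/jeep, house 3 = flute/frog/ash/truck, house 4 = cello/dog/fir/motorcycle, house 5 = clarinet/cat/willow/minivan.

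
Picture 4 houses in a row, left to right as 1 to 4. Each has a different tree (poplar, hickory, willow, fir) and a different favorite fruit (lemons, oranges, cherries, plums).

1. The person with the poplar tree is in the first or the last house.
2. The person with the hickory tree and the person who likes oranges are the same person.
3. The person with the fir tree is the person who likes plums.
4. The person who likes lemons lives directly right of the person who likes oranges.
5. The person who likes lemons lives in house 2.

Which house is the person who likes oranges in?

Clue 5 places the person who likes lemons in house 2.
Clue 4: the person who likes oranges is in house 1.
House 2's tree must be willow (nothing else left).
The person with the hickory tree is in house 1 (clue 2).
That leaves fir as the tree for house 3.
House 4 tree: only poplar fits.
Clue 3: the person who likes plums is in house 3.
That leaves cherries as the favorite fruit for house 4.
So: house 1 = hickory/oranges, house 2 = willow/lemons, house 3 = fir/plums, house 4 = poplar/cherries.

1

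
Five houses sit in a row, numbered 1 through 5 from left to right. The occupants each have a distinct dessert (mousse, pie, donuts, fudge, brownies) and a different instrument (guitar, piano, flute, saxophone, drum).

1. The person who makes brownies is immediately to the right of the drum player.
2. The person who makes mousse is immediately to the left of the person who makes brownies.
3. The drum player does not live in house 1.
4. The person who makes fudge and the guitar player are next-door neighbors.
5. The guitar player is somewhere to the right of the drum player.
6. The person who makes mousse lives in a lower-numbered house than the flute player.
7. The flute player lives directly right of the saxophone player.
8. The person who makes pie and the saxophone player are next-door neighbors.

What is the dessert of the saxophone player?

So house 1 gets piano for instrument.
The person who makes brownies is narrowed to house 3 or 4 or 5; consider each.
Placing it in house 4 and house 5 leads to a contradiction, so it's in house 3.
By clue 1, the drum player is in house 2.
Clue 2: the person who makes mousse is in house 2.
House 1 dessert: only donuts fits.
The person who makes fudge is narrowed to house 4 or 5; consider each.
Placing it in house 5 leads to a contradiction, so it's in house 4.
So house 5 gets pie for dessert.
Clue 8: the saxophone player is in house 4.
House 3 instrument: only guitar fits.
The only instrument still possible for house 5 is flute.
So: house 1 = donuts/piano, house 2 = mousse/drum, house 3 = brownies/guitar, house 4 = fudge/saxophone, house 5 = pie/flute.

fudge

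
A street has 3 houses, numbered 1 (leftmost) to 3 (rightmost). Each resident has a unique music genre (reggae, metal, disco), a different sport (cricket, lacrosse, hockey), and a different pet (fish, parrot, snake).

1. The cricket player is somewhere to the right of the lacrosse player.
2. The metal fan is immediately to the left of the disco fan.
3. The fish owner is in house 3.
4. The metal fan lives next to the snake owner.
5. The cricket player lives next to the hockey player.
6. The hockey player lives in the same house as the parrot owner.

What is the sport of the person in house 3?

cricket

The fish owner is in house 3 (clue 3).
The only sport still possible for house 3 is cricket.
Clue 5 places the hockey player in house 2.
From clue 6, the parrot owner must be in house 2.
House 1 sport: only lacrosse fits.
So house 1 gets snake for pet.
Clue 4: the metal fan is in house 2.
So house 1 gets reggae for music genre.
The only music genre still possible for house 3 is disco.
So: house 1 = reggae/lacrosse/snake, house 2 = metal/hockey/parrot, house 3 = disco/cricket/fish.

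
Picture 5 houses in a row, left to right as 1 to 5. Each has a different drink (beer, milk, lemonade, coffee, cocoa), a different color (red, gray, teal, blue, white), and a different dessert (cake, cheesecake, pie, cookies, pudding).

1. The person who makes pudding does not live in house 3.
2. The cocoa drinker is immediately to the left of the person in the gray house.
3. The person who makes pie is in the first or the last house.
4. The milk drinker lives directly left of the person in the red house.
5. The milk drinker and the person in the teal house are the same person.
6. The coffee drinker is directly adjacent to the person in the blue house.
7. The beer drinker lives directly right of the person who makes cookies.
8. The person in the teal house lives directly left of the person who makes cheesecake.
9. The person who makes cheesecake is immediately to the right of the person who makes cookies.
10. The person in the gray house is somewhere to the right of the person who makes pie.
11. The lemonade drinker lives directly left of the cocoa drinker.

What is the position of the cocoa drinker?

From clue 10, the person who makes pie must be in house 1.
The beer drinker is narrowed to house 3 or 4 or 5; consider each.
Placing it in house 3 and house 4 leads to a contradiction, so it's in house 5.
From clue 7, the person who makes cookies must be in house 4.
Clue 9 places the person who makes cheesecake in house 5.
House 2's dessert must be pudding (nothing else left).
That leaves cake as the dessert for house 3.
The person in the teal house is in house 4 (clue 8).
Clue 5: the milk drinker is in house 4.
That leaves cocoa as the drink for house 2.
The person in the gray house is in house 3 (clue 2).
By clue 4, the person in the red house is in house 5.
Clue 6: the person in the blue house is in house 2.
Clue 11 places the lemonade drinker in house 1.
So house 3 gets coffee for drink.
The only color still possible for house 1 is white.
So: house 1 = lemonade/white/pie, house 2 = cocoa/blue/pudding, house 3 = coffee/gray/cake, house 4 = milk/teal/cookies, house 5 = beer/red/cheesecake.

2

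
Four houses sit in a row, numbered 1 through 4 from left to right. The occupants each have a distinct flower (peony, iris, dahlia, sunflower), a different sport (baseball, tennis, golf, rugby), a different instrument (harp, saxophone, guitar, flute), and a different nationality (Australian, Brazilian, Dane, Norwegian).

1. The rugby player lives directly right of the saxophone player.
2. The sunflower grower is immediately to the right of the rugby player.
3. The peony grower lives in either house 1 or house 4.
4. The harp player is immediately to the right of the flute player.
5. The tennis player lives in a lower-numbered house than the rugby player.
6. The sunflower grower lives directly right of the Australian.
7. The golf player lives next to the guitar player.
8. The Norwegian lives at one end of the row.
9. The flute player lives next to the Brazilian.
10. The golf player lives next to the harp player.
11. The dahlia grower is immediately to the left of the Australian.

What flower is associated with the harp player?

The dahlia grower is narrowed to house 1 or 2; consider each.
Placing it in house 2 leads to a contradiction, so it's in house 1.
The Australian is in house 2 (clue 11).
So house 2 gets iris for flower.
House 3 flower: only sunflower fits.
House 4's flower must be peony (nothing else left).
Clue 2: the rugby player is in house 2.
Clue 5 places the tennis player in house 1.
By clue 1, the saxophone player is in house 1.
The baseball player is narrowed to house 3 or 4; consider each.
Placing it in house 3 leads to a contradiction, so it's in house 4.
That leaves golf as the sport for house 3.
From clue 10, the harp player must be in house 4.
House 2's instrument must be guitar (nothing else left).
So house 3 gets flute for instrument.
Clue 9 places the Brazilian in house 4.
The only nationality still possible for house 1 is Norwegian.
The only nationality still possible for house 3 is Dane.
So: house 1 = dahlia/tennis/saxophone/Norwegian, house 2 = iris/rugby/guitar/Australian, house 3 = sunflower/golf/flute/Dane, house 4 = peony/baseball/harp/Brazilian.

peony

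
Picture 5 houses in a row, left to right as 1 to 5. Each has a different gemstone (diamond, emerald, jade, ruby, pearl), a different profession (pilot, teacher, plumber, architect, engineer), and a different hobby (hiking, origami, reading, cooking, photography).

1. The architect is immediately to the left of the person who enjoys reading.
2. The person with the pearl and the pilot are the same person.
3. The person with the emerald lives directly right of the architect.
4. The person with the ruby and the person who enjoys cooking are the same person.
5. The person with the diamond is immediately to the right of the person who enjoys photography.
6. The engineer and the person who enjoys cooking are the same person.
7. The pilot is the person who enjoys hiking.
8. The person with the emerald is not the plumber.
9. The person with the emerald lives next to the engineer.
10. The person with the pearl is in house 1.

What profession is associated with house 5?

engineer

From clue 10, the person with the pearl must be in house 1.
By clue 2, the pilot is in house 1.
Clue 7 places the person who enjoys hiking in house 1.
The person with the diamond is narrowed to house 3 or 4 or 5; consider each.
Placing it in house 4 and house 5 leads to a contradiction, so it's in house 3.
Clue 5 places the person who enjoys photography in house 2.
The only gemstone still possible for house 2 is jade.
House 3 hobby: only origami fits.
The person with the emerald is narrowed to house 4 or 5; consider each.
Placing it in house 5 leads to a contradiction, so it's in house 4.
By clue 3, the architect is in house 3.
Clue 9 places the engineer in house 5.
House 5 gemstone: only ruby fits.
The only profession still possible for house 4 is teacher.
Clue 1 places the person who enjoys reading in house 4.
Clue 4: the person who enjoys cooking is in house 5.
That leaves plumber as the profession for house 2.
So: house 1 = pearl/pilot/hiking, house 2 = jade/plumber/photography, house 3 = diamond/architect/origami, house 4 = emerald/teacher/reading, house 5 = ruby/engineer/cooking.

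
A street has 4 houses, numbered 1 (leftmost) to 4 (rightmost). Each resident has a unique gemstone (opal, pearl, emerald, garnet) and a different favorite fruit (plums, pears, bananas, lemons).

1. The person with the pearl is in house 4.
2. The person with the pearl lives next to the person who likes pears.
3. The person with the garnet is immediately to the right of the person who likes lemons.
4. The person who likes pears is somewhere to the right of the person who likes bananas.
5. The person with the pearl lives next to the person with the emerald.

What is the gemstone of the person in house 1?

Clue 1 places the person with the pearl in house 4.
Clue 2 places the person who likes pears in house 3.
By clue 5, the person with the emerald is in house 3.
House 1 gemstone: only opal fits.
That leaves garnet as the gemstone for house 2.
The only favorite fruit still possible for house 4 is plums.
Clue 3: the person who likes lemons is in house 1.
That leaves bananas as the favorite fruit for house 2.
So: house 1 = opal/lemons, house 2 = garnet/bananas, house 3 = emerald/pears, house 4 = pearl/plums.

opal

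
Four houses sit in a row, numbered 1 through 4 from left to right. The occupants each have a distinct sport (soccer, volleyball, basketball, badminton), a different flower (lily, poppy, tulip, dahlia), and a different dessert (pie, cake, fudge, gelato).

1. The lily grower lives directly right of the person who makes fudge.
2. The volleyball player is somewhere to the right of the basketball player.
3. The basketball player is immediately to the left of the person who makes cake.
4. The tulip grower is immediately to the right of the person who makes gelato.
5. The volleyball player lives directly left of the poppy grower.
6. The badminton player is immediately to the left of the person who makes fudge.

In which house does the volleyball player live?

The only sport still possible for house 4 is soccer.
House 1 flower: only dahlia fits.
House 3's sport must be volleyball (nothing else left).
House 2 flower: only tulip fits.
House 4's dessert must be pie (nothing else left).
Clue 4: the person who makes gelato is in house 1.
From clue 5, the poppy grower must be in house 4.
That leaves lily as the flower for house 3.
From clue 1, the person who makes fudge must be in house 2.
By clue 6, the badminton player is in house 1.
The only sport still possible for house 2 is basketball.
The only dessert still possible for house 3 is cake.
So: house 1 = badminton/dahlia/gelato, house 2 = basketball/tulip/fudge, house 3 = volleyball/lily/cake, house 4 = soccer/poppy/pie.

3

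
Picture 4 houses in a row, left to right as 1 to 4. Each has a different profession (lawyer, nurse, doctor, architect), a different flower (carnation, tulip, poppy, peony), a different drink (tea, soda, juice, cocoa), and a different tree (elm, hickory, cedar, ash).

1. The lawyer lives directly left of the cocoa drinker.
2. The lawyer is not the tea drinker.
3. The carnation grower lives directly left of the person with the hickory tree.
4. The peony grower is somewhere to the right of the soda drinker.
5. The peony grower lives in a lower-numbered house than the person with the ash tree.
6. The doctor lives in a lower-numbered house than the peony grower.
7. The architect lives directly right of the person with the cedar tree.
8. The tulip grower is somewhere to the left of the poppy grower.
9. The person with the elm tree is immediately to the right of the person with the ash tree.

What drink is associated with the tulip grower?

juice

The person with the elm tree is in house 4 (clue 9).
By clue 9, the person with the ash tree is in house 3.
So house 4 gets poppy for flower.
That leaves cedar as the tree for house 1.
The only tree still possible for house 2 is hickory.
The carnation grower is in house 1 (clue 3).
Clue 5 places the peony grower in house 2.
Clue 6 places the doctor in house 1.
By clue 7, the architect is in house 2.
So house 4 gets nurse for profession.
House 3's flower must be tulip (nothing else left).
From clue 1, the cocoa drinker must be in house 4.
From clue 4, the soda drinker must be in house 1.
So house 3 gets lawyer for profession.
So house 3 gets juice for drink.
So house 2 gets tea for drink.
So: house 1 = doctor/carnation/soda/cedar, house 2 = architect/peony/tea/hickory, house 3 = lawyer/tulip/juice/ash, house 4 = nurse/poppy/cocoa/elm.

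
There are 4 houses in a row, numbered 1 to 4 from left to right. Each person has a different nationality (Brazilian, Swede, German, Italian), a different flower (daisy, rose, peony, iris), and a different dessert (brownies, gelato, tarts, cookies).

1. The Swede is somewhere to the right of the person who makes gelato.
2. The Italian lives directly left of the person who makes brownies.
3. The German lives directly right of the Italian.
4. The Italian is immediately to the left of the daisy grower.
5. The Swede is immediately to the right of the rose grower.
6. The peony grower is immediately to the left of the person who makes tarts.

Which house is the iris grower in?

3

The German is narrowed to house 2 or 3 or 4; consider each.
Placing it in house 2 and house 3 leads to a contradiction, so it's in house 4.
By clue 3, the Italian is in house 3.
From clue 4, the daisy grower must be in house 4.
House 1 nationality: only Brazilian fits.
The only nationality still possible for house 2 is Swede.
Clue 1 places the person who makes gelato in house 1.
The person who makes brownies is in house 4 (clue 2).
Clue 5 places the rose grower in house 1.
From clue 6, the peony grower must be in house 2.
By clue 6, the person who makes tarts is in house 3.
That leaves iris as the flower for house 3.
House 2's dessert must be cookies (nothing else left).
So: house 1 = Brazilian/rose/gelato, house 2 = Swede/peony/cookies, house 3 = Italian/iris/tarts, house 4 = German/daisy/brownies.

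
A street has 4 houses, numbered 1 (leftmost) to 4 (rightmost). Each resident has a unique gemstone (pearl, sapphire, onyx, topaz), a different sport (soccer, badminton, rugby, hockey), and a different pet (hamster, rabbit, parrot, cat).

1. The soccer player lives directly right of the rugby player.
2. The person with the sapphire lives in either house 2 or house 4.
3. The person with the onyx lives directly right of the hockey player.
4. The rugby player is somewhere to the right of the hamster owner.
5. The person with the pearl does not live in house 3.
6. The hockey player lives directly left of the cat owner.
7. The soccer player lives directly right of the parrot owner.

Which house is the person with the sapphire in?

The person with the sapphire is narrowed to house 2 or 4; consider each.
Placing it in house 2 leads to a contradiction, so it's in house 4.
So house 4 gets rabbit for pet.
House 1's pet must be hamster (nothing else left).
The person with the onyx is narrowed to house 2 or 3; consider each.
Placing it in house 3 leads to a contradiction, so it's in house 2.
The hockey player is in house 1 (clue 3).
By clue 6, the cat owner is in house 2.
So house 3 gets topaz for gemstone.
House 3 pet: only parrot fits.
The soccer player is in house 4 (clue 7).
The only gemstone still possible for house 1 is pearl.
From clue 1, the rugby player must be in house 3.
That leaves badminton as the sport for house 2.
So: house 1 = pearl/hockey/hamster, house 2 = onyx/badminton/cat, house 3 = topaz/rugby/parrot, house 4 = sapphire/soccer/rabbit.

4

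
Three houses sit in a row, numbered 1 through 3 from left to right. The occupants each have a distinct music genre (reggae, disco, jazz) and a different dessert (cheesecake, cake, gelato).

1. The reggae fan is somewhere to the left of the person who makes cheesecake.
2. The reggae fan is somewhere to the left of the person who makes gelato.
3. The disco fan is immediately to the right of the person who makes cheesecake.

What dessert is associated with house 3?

By clue 3, the disco fan is in house 3.
By clue 3, the person who makes cheesecake is in house 2.
House 1's dessert must be cake (nothing else left).
That leaves gelato as the dessert for house 3.
Clue 1 places the reggae fan in house 1.
The only music genre still possible for house 2 is jazz.
So: house 1 = reggae/cake, house 2 = jazz/cheesecake, house 3 = disco/gelato.

gelato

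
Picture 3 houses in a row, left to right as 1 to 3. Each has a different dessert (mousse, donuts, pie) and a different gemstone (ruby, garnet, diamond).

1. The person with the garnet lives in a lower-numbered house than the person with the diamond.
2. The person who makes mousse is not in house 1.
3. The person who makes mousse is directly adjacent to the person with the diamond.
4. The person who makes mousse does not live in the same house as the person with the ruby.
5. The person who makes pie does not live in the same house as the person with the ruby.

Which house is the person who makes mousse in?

The person who makes mousse is narrowed to house 2 or 3; consider each.
Placing it in house 3 leads to a contradiction, so it's in house 2.
By clue 3, the person with the diamond is in house 3.
House 2's gemstone must be garnet (nothing else left).
Clue 5 places the person who makes pie in house 3.
House 1's dessert must be donuts (nothing else left).
House 1's gemstone must be ruby (nothing else left).
So: house 1 = donuts/ruby, house 2 = mousse/garnet, house 3 = pie/diamond.

2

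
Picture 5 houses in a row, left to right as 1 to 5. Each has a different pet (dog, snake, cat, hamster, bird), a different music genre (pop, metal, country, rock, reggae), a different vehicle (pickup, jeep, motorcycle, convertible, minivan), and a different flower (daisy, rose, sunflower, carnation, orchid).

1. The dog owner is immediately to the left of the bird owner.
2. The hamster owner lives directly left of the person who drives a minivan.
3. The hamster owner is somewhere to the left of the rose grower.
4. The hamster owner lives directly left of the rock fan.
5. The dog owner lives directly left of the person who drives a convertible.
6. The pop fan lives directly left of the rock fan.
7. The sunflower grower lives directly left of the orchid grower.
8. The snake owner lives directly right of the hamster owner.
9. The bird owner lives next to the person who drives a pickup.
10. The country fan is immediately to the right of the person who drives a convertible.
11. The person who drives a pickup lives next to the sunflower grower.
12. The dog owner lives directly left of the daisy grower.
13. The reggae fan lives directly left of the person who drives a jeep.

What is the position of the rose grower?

5

The bird owner is narrowed to house 2 or 3 or 4; consider each.
Placing it in house 2 and house 3 leads to a contradiction, so it's in house 4.
The dog owner is in house 3 (clue 1).
Clue 5 places the person who drives a convertible in house 4.
The country fan is in house 5 (clue 10).
Clue 12: the daisy grower is in house 4.
So house 1 gets motorcycle for vehicle.
That leaves carnation as the flower for house 1.
That leaves sunflower as the flower for house 2.
Clue 7 places the orchid grower in house 3.
Clue 8 places the snake owner in house 2.
By clue 8, the hamster owner is in house 1.
Clue 11 places the person who drives a pickup in house 3.
That leaves cat as the pet for house 5.
The only vehicle still possible for house 2 is minivan.
House 5's vehicle must be jeep (nothing else left).
The only flower still possible for house 5 is rose.
The rock fan is in house 2 (clue 4).
From clue 6, the pop fan must be in house 1.
From clue 13, the reggae fan must be in house 4.
So house 3 gets metal for music genre.
So: house 1 = hamster/pop/motorcycle/carnation, house 2 = snake/rock/minivan/sunflower, house 3 = dog/metal/pickup/orchid, house 4 = bird/reggae/convertible/daisy, house 5 = cat/country/jeep/rose.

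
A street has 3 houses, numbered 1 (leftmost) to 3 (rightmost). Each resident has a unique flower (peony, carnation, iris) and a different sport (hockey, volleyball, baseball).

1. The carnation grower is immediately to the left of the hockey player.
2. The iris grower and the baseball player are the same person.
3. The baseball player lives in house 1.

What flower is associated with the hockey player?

peony

The baseball player is in house 1 (clue 3).
From clue 2, the iris grower must be in house 1.
That leaves peony as the flower for house 3.
Clue 1: the hockey player is in house 3.
So house 2 gets carnation for flower.
So house 2 gets volleyball for sport.
So: house 1 = iris/baseball, house 2 = carnation/volleyball, house 3 = peony/hockey.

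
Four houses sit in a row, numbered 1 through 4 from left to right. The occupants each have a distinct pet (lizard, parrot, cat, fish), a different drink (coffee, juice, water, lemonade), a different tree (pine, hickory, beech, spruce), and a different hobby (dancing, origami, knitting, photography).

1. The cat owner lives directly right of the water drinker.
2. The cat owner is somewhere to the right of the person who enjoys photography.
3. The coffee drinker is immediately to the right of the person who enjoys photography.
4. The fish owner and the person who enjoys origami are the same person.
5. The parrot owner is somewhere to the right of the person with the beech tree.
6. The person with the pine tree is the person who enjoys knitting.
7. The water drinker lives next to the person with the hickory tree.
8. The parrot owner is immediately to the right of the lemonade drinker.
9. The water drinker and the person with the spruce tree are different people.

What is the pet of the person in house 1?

lizard

The cat owner is narrowed to house 2 or 3 or 4; consider each.
Placing it in house 3 and house 4 leads to a contradiction, so it's in house 2.
The water drinker is in house 1 (clue 1).
From clue 2, the person who enjoys photography must be in house 1.
Clue 3 places the coffee drinker in house 2.
From clue 7, the person with the hickory tree must be in house 2.
House 3 drink: only lemonade fits.
So house 4 gets juice for drink.
Clue 8 places the parrot owner in house 4.
So house 1 gets lizard for pet.
That leaves fish as the pet for house 3.
So house 1 gets beech for tree.
House 2 hobby: only dancing fits.
Clue 4: the person who enjoys origami is in house 3.
That leaves knitting as the hobby for house 4.
Clue 6: the person with the pine tree is in house 4.
House 3 tree: only spruce fits.
So: house 1 = lizard/water/beech/photography, house 2 = cat/coffee/hickory/dancing, house 3 = fish/lemonade/spruce/origami, house 4 = parrot/juice/pine/knitting.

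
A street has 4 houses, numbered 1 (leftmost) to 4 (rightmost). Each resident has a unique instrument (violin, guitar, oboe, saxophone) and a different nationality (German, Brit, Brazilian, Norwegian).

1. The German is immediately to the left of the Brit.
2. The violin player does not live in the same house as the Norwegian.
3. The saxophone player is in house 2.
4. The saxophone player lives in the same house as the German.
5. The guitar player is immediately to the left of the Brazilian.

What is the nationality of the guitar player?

The saxophone player is in house 2 (clue 3).
Clue 4: the German is in house 2.
House 1's nationality must be Norwegian (nothing else left).
Clue 1: the Brit is in house 3.
Clue 5: the guitar player is in house 3.
The Brazilian is in house 4 (clue 5).
The only instrument still possible for house 1 is oboe.
House 4's instrument must be violin (nothing else left).
So: house 1 = oboe/Norwegian, house 2 = saxophone/German, house 3 = guitar/Brit, house 4 = violin/Brazilian.

Brit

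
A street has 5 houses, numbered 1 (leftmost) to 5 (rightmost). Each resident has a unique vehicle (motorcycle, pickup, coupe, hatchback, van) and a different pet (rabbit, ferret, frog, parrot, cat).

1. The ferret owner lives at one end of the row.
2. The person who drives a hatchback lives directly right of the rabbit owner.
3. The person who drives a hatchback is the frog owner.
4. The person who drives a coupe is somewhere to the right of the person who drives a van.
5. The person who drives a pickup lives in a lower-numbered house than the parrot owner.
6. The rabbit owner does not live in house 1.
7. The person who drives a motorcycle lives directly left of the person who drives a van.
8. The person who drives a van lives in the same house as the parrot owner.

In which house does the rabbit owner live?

4

The ferret owner is narrowed to house 1 or 5; consider each.
Placing it in house 5 leads to a contradiction, so it's in house 1.
The person who drives a coupe is narrowed to house 3 or 4 or 5; consider each.
Placing it in house 3 and house 5 leads to a contradiction, so it's in house 4.
House 5 vehicle: only hatchback fits.
From clue 2, the rabbit owner must be in house 4.
By clue 3, the frog owner is in house 5.
House 3 vehicle: only van fits.
From clue 7, the person who drives a motorcycle must be in house 2.
By clue 8, the parrot owner is in house 3.
The only vehicle still possible for house 1 is pickup.
House 2's pet must be cat (nothing else left).
So: house 1 = pickup/ferret, house 2 = motorcycle/cat, house 3 = van/parrot, house 4 = coupe/rabbit, house 5 = hatchback/frog.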